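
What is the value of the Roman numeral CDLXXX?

CDLXXX: CD=400, L=50, X=10, X=10, X=10
400 + 50 + 10 + 10 + 10 = 480

480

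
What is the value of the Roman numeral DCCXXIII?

DCCXXIII: D=500, C=100, C=100, X=10, X=10, I=1, I=1, I=1
500 + 100 + 100 + 10 + 10 + 1 + 1 + 1 = 723

723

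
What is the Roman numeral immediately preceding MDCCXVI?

MDCCXVI = 1716, so the previous integer is 1716 - 1 = 1715

MDCCXV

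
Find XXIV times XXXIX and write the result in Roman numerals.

XXIV = 24
XXXIX = 39
24 × 39 = 936

CMXXXVI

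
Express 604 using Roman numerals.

Convert 604 to Roman numerals:
  604 contains 1×500 (D)
  104 contains 1×100 (C)
  4 contains 1×4 (IV)

DCIV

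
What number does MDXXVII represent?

MDXXVII: M=1000, D=500, X=10, X=10, V=5, I=1, I=1
1000 + 500 + 10 + 10 + 5 + 1 + 1 = 1527

1527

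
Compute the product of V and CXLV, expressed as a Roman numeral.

V = 5
CXLV = 145
5 × 145 = 725

DCCXXV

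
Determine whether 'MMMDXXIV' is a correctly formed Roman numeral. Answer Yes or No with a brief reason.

'MMMDXXIV': Check the rules: uses only the symbols I, V, X, L, C, D, M; no symbol is repeated more than three times in a row; V, L and D each appear at most once; the only place a smaller symbol precedes a larger one is the allowed subtractive pair IV, the symbol right after such a pair (if any) is smaller than the pair's first symbol, and otherwise the values never increase from left to right. Value: M (1000) + M (1000) + M (1000) + D (500) + X (10) + X (10) + IV (4) = 3524. So it is a valid standard Roman numeral.

Yes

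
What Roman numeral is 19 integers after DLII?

DLII = 552
552 + 19 = 571

DLXXI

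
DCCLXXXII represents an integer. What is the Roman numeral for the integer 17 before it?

DCCLXXXII = 782
782 - 17 = 765

DCCLXV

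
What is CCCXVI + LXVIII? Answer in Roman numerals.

CCCXVI = 316
LXVIII = 68
316 + 68 = 384

CCCLXXXIV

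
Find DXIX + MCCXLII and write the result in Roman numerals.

DXIX = 519
MCCXLII = 1242
519 + 1242 = 1761

MDCCLXI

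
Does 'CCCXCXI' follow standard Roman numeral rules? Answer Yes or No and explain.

'CCCXCXI': X cannot come right after the subtractive pair XC: once X is subtracted in XC, the next symbol must be smaller than X

No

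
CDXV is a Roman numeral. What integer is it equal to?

CDXV: CD=400, X=10, V=5
400 + 10 + 5 = 415

415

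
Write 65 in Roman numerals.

Convert 65 to Roman numerals:
  65 contains 1×50 (L)
  15 contains 1×10 (X)
  5 contains 1×5 (V)

LXV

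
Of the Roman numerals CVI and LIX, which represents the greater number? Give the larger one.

CVI = 106
LIX = 59
106 is larger

CVI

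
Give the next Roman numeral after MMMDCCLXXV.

MMMDCCLXXV = 3775; next is 3776

MMMDCCLXXVI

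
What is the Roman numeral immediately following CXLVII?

CXLVII = 147, so the next integer is 147 + 1 = 148

CXLVIII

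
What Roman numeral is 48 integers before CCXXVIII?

CCXXVIII = 228
228 - 48 = 180

CLXXX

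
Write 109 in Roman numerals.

Convert 109 to Roman numerals:
  109 contains 1×100 (C)
  9 contains 1×9 (IX)

CIX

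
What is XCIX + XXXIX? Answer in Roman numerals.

XCIX = 99
XXXIX = 39
99 + 39 = 138

CXXXVIII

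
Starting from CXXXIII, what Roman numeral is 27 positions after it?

CXXXIII = 133
133 + 27 = 160

CLX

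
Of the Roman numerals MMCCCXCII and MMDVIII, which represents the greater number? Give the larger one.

MMCCCXCII = 2392
MMDVIII = 2508
2508 is larger

MMDVIII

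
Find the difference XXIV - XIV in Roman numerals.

XXIV = 24
XIV = 14
24 - 14 = 10

X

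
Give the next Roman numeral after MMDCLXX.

MMDCLXX = 2670; next is 2671

MMDCLXXI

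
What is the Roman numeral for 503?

Convert 503 to Roman numerals:
  503 contains 1×500 (D)
  3 contains 3×1 (III)

DIII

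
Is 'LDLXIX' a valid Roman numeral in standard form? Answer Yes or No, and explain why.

'LDLXIX': L should not appear more than once

No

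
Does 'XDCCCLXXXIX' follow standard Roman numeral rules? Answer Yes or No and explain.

'XDCCCLXXXIX': Invalid subtractive combination: XD

No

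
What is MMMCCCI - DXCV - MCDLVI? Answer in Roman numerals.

MMMCCCI = 3301, DXCV = 595, MCDLVI = 1456
3301 - 595 = 2706
2706 - 1456 = 1250

MCCL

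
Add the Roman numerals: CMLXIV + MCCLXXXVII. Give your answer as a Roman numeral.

CMLXIV = 964
MCCLXXXVII = 1287
964 + 1287 = 2251

MMCCLI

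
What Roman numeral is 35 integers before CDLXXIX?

CDLXXIX = 479
479 - 35 = 444

CDXLIV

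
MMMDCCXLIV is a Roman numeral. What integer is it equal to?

MMMDCCXLIV: M=1000, M=1000, M=1000, D=500, C=100, C=100, XL=40, IV=4
1000 + 1000 + 1000 + 500 + 100 + 100 + 40 + 4 = 3744

3744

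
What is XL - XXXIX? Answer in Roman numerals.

XL = 40
XXXIX = 39
40 - 39 = 1

I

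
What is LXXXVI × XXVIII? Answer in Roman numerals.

LXXXVI = 86
XXVIII = 28
86 × 28 = 2408

MMCDVIII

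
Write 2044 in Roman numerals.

Convert 2044 to Roman numerals:
  2044 contains 2×1000 (MM)
  44 contains 1×40 (XL)
  4 contains 1×4 (IV)

MMXLIV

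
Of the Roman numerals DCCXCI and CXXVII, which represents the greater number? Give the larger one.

DCCXCI = 791
CXXVII = 127
791 is larger

DCCXCI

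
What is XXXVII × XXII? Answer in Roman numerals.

XXXVII = 37
XXII = 22
37 × 22 = 814

DCCCXIV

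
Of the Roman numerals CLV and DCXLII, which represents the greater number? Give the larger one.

CLV = 155
DCXLII = 642
642 is larger

DCXLII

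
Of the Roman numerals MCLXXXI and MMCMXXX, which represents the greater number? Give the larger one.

MCLXXXI = 1181
MMCMXXX = 2930
2930 is larger

MMCMXXX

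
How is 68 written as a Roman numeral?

Convert 68 to Roman numerals:
  68 contains 1×50 (L)
  18 contains 1×10 (X)
  8 contains 1×5 (V)
  3 contains 3×1 (III)

LXVIII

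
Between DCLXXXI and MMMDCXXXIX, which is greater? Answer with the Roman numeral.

DCLXXXI = 681
MMMDCXXXIX = 3639
3639 is larger

MMMDCXXXIX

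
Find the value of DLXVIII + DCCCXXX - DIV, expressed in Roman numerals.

DLXVIII = 568, DCCCXXX = 830, DIV = 504
568 + 830 = 1398
1398 - 504 = 894

DCCCXCIV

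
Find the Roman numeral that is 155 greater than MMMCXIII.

MMMCXIII = 3113
3113 + 155 = 3268

MMMCCLXVIII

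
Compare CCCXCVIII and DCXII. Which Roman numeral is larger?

CCCXCVIII = 398
DCXII = 612
612 is larger

DCXII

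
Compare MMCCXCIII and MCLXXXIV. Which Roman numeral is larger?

MMCCXCIII = 2293
MCLXXXIV = 1184
2293 is larger

MMCCXCIII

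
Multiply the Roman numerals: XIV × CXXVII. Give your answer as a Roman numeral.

XIV = 14
CXXVII = 127
14 × 127 = 1778

MDCCLXXVIII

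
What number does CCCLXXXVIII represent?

CCCLXXXVIII: C=100, C=100, C=100, L=50, X=10, X=10, X=10, V=5, I=1, I=1, I=1
100 + 100 + 100 + 50 + 10 + 10 + 10 + 5 + 1 + 1 + 1 = 388

388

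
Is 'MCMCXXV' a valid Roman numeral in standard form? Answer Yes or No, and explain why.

'MCMCXXV': C cannot come right after the subtractive pair CM: once C is subtracted in CM, the next symbol must be smaller than C

No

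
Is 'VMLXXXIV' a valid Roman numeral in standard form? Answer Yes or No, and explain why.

'VMLXXXIV': V should not appear more than once

No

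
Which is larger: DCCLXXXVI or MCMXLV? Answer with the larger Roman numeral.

DCCLXXXVI = 786
MCMXLV = 1945
1945 is larger

MCMXLV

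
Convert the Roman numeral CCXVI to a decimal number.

CCXVI: C=100, C=100, X=10, V=5, I=1
100 + 100 + 10 + 5 + 1 = 216

216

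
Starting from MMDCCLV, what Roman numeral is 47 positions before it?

MMDCCLV = 2755
2755 - 47 = 2708

MMDCCVIII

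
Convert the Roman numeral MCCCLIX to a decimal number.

MCCCLIX: M=1000, C=100, C=100, C=100, L=50, IX=9
1000 + 100 + 100 + 100 + 50 + 9 = 1359

1359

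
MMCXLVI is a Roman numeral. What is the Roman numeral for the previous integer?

MMCXLVI = 2146; previous is 2145

MMCXLV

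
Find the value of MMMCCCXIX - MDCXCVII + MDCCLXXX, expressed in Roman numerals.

MMMCCCXIX = 3319, MDCXCVII = 1697, MDCCLXXX = 1780
3319 - 1697 = 1622
1622 + 1780 = 3402

MMMCDII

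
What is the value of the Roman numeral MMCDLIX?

MMCDLIX: M=1000, M=1000, CD=400, L=50, IX=9
1000 + 1000 + 400 + 50 + 9 = 2459

2459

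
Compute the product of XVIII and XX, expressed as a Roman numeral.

XVIII = 18
XX = 20
18 × 20 = 360

CCCLX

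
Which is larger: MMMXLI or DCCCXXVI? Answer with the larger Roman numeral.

MMMXLI = 3041
DCCCXXVI = 826
3041 is larger

MMMXLI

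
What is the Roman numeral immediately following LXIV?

LXIV = 64, so the next integer is 64 + 1 = 65

LXV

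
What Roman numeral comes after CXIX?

CXIX = 119; next is 120

CXX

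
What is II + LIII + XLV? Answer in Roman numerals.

II = 2, LIII = 53, XLV = 45
2 + 53 = 55
55 + 45 = 100

C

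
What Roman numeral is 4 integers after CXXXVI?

CXXXVI = 136
136 + 4 = 140

CXL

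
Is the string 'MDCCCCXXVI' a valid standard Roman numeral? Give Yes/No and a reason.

'MDCCCCXXVI': More than 3 consecutive C's

No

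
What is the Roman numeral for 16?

Convert 16 to Roman numerals:
  16 contains 1×10 (X)
  6 contains 1×5 (V)
  1 contains 1×1 (I)

XVI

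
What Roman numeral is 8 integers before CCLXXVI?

CCLXXVI = 276
276 - 8 = 268

CCLXVIII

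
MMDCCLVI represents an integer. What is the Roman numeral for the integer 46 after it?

MMDCCLVI = 2756
2756 + 46 = 2802

MMDCCCII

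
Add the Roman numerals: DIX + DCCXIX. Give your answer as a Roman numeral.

DIX = 509
DCCXIX = 719
509 + 719 = 1228

MCCXXVIII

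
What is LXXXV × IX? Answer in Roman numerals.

LXXXV = 85
IX = 9
85 × 9 = 765

DCCLXV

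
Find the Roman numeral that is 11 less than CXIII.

CXIII = 113
113 - 11 = 102

CII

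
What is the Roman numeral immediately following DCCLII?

DCCLII = 752, so the next integer is 752 + 1 = 753

DCCLIII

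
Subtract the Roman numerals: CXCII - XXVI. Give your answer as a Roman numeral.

CXCII = 192
XXVI = 26
192 - 26 = 166

CLXVI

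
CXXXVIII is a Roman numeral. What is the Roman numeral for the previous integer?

CXXXVIII = 138; previous is 137

CXXXVII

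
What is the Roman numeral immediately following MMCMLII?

MMCMLII = 2952, so the next integer is 2952 + 1 = 2953

MMCMLIII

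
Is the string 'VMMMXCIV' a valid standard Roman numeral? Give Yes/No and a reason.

'VMMMXCIV': V should not appear more than once

No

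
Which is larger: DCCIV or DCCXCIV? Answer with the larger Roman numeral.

DCCIV = 704
DCCXCIV = 794
794 is larger

DCCXCIV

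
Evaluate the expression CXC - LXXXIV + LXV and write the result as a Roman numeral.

CXC = 190, LXXXIV = 84, LXV = 65
190 - 84 = 106
106 + 65 = 171

CLXXI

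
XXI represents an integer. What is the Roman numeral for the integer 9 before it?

XXI = 21
21 - 9 = 12

XII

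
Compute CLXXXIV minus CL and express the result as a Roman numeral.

CLXXXIV = 184
CL = 150
184 - 150 = 34

XXXIV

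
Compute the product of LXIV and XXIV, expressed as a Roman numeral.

LXIV = 64
XXIV = 24
64 × 24 = 1536

MDXXXVI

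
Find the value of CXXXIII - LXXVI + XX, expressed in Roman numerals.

CXXXIII = 133, LXXVI = 76, XX = 20
133 - 76 = 57
57 + 20 = 77

LXXVII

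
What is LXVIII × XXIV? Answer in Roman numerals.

LXVIII = 68
XXIV = 24
68 × 24 = 1632

MDCXXXII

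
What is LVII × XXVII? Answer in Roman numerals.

LVII = 57
XXVII = 27
57 × 27 = 1539

MDXXXIX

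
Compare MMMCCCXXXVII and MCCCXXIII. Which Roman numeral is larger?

MMMCCCXXXVII = 3337
MCCCXXIII = 1323
3337 is larger

MMMCCCXXXVII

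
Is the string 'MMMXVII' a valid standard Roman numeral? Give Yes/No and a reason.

'MMMXVII': Check the rules: uses only the symbols I, V, X, L, C, D, M; no symbol is repeated more than three times in a row; V, L and D each appear at most once; no smaller symbol precedes a larger one (values never increase from left to right). Value: M (1000) + M (1000) + M (1000) + X (10) + V (5) + I (1) + I (1) = 3017. So it is a valid standard Roman numeral.

Yes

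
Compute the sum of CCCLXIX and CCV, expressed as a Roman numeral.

CCCLXIX = 369
CCV = 205
369 + 205 = 574

DLXXIV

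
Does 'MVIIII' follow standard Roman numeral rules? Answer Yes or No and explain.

'MVIIII': More than 3 consecutive I's

No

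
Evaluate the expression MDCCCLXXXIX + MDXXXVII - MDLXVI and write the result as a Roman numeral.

MDCCCLXXXIX = 1889, MDXXXVII = 1537, MDLXVI = 1566
1889 + 1537 = 3426
3426 - 1566 = 1860

MDCCCLX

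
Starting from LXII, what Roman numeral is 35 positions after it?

LXII = 62
62 + 35 = 97

XCVII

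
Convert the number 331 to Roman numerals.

Convert 331 to Roman numerals:
  331 contains 3×100 (CCC)
  31 contains 3×10 (XXX)
  1 contains 1×1 (I)

CCCXXXI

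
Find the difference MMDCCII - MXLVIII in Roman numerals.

MMDCCII = 2702
MXLVIII = 1048
2702 - 1048 = 1654

MDCLIV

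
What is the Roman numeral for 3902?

Convert 3902 to Roman numerals:
  3902 contains 3×1000 (MMM)
  902 contains 1×900 (CM)
  2 contains 2×1 (II)

MMMCMII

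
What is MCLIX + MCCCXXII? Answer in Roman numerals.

MCLIX = 1159
MCCCXXII = 1322
1159 + 1322 = 2481

MMCDLXXXI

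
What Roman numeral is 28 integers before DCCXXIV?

DCCXXIV = 724
724 - 28 = 696

DCXCVI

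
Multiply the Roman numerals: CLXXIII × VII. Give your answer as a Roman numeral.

CLXXIII = 173
VII = 7
173 × 7 = 1211

MCCXI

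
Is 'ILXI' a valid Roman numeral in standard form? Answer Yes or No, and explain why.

'ILXI': Invalid subtractive combination: IL

No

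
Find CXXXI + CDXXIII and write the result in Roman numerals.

CXXXI = 131
CDXXIII = 423
131 + 423 = 554

DLIV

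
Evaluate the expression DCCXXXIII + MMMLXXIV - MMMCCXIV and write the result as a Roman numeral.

DCCXXXIII = 733, MMMLXXIV = 3074, MMMCCXIV = 3214
733 + 3074 = 3807
3807 - 3214 = 593

DXCIII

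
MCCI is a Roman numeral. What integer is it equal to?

MCCI: M=1000, C=100, C=100, I=1
1000 + 100 + 100 + 1 = 1201

1201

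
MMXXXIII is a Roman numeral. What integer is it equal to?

MMXXXIII: M=1000, M=1000, X=10, X=10, X=10, I=1, I=1, I=1
1000 + 1000 + 10 + 10 + 10 + 1 + 1 + 1 = 2033

2033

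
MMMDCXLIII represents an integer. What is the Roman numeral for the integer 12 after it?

MMMDCXLIII = 3643
3643 + 12 = 3655

MMMDCLV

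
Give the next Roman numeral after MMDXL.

MMDXL = 2540; next is 2541

MMDXLI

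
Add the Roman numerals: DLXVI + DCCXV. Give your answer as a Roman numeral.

DLXVI = 566
DCCXV = 715
566 + 715 = 1281

MCCLXXXI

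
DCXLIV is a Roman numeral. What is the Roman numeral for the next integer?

DCXLIV = 644, so the next integer is 644 + 1 = 645

DCXLV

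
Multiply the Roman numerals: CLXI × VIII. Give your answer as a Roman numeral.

CLXI = 161
VIII = 8
161 × 8 = 1288

MCCLXXXVIII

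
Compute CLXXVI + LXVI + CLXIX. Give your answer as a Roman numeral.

CLXXVI = 176, LXVI = 66, CLXIX = 169
176 + 66 = 242
242 + 169 = 411

CDXI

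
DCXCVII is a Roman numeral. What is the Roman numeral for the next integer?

DCXCVII = 697; next is 698

DCXCVIII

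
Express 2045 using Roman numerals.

Convert 2045 to Roman numerals:
  2045 contains 2×1000 (MM)
  45 contains 1×40 (XL)
  5 contains 1×5 (V)

MMXLV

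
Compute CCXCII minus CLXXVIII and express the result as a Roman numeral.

CCXCII = 292
CLXXVIII = 178
292 - 178 = 114

CXIV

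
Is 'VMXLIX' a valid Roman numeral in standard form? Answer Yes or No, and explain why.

'VMXLIX': Invalid subtractive combination: VM

No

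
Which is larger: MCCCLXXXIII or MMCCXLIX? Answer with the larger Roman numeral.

MCCCLXXXIII = 1383
MMCCXLIX = 2249
2249 is larger

MMCCXLIX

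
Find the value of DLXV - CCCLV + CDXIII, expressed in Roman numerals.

DLXV = 565, CCCLV = 355, CDXIII = 413
565 - 355 = 210
210 + 413 = 623

DCXXIII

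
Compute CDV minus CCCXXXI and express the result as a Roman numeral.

CDV = 405
CCCXXXI = 331
405 - 331 = 74

LXXIV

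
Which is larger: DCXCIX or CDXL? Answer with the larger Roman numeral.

DCXCIX = 699
CDXL = 440
699 is larger

DCXCIX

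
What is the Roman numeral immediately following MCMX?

MCMX = 1910; next is 1911

MCMXI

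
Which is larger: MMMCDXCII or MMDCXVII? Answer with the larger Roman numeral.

MMMCDXCII = 3492
MMDCXVII = 2617
3492 is larger

MMMCDXCII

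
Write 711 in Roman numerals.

Convert 711 to Roman numerals:
  711 contains 1×500 (D)
  211 contains 2×100 (CC)
  11 contains 1×10 (X)
  1 contains 1×1 (I)

DCCXI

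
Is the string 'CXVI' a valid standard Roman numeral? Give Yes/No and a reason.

'CXVI': Check the rules: uses only the symbols I, V, X, L, C, D, M; no symbol is repeated more than three times in a row; V, L and D each appear at most once; no smaller symbol precedes a larger one (values never increase from left to right). Value: C (100) + X (10) + V (5) + I (1) = 116. So it is a valid standard Roman numeral.

Yes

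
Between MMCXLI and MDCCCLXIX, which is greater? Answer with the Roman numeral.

MMCXLI = 2141
MDCCCLXIX = 1869
2141 is larger

MMCXLI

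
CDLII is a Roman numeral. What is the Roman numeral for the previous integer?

CDLII = 452, so the previous integer is 452 - 1 = 451

CDLI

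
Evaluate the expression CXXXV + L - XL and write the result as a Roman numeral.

CXXXV = 135, L = 50, XL = 40
135 + 50 = 185
185 - 40 = 145

CXLV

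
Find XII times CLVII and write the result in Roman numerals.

XII = 12
CLVII = 157
12 × 157 = 1884

MDCCCLXXXIV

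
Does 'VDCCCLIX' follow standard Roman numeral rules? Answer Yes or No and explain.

'VDCCCLIX': Invalid subtractive combination: VD

No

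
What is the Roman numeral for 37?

Convert 37 to Roman numerals:
  37 contains 3×10 (XXX)
  7 contains 1×5 (V)
  2 contains 2×1 (II)

XXXVII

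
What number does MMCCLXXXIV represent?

MMCCLXXXIV: M=1000, M=1000, C=100, C=100, L=50, X=10, X=10, X=10, IV=4
1000 + 1000 + 100 + 100 + 50 + 10 + 10 + 10 + 4 = 2284

2284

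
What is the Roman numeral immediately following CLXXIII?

CLXXIII = 173; next is 174

CLXXIV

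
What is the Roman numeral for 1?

Convert 1 to Roman numerals:
  1 contains 1×1 (I)

I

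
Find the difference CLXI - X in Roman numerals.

CLXI = 161
X = 10
161 - 10 = 151

CLI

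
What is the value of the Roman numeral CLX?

CLX: C=100, L=50, X=10
100 + 50 + 10 = 160

160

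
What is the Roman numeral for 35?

Convert 35 to Roman numerals:
  35 contains 3×10 (XXX)
  5 contains 1×5 (V)

XXXV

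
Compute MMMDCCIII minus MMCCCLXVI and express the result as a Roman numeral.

MMMDCCIII = 3703
MMCCCLXVI = 2366
3703 - 2366 = 1337

MCCCXXXVII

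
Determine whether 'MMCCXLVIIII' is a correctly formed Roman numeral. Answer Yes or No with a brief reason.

'MMCCXLVIIII': More than 3 consecutive I's

No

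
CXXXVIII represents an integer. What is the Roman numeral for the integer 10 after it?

CXXXVIII = 138
138 + 10 = 148

CXLVIII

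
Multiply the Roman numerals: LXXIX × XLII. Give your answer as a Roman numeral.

LXXIX = 79
XLII = 42
79 × 42 = 3318

MMMCCCXVIII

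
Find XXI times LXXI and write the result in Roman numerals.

XXI = 21
LXXI = 71
21 × 71 = 1491

MCDXCI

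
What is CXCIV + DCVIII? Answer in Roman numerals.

CXCIV = 194
DCVIII = 608
194 + 608 = 802

DCCCII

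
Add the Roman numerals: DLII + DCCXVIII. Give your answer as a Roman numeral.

DLII = 552
DCCXVIII = 718
552 + 718 = 1270

MCCLXX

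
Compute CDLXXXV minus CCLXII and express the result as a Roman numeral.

CDLXXXV = 485
CCLXII = 262
485 - 262 = 223

CCXXIII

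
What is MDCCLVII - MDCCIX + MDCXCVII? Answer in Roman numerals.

MDCCLVII = 1757, MDCCIX = 1709, MDCXCVII = 1697
1757 - 1709 = 48
48 + 1697 = 1745

MDCCXLV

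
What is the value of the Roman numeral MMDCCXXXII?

MMDCCXXXII: M=1000, M=1000, D=500, C=100, C=100, X=10, X=10, X=10, I=1, I=1
1000 + 1000 + 500 + 100 + 100 + 10 + 10 + 10 + 1 + 1 = 2732

2732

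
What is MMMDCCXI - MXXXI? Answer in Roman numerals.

MMMDCCXI = 3711
MXXXI = 1031
3711 - 1031 = 2680

MMDCLXXX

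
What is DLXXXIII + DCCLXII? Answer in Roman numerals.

DLXXXIII = 583
DCCLXII = 762
583 + 762 = 1345

MCCCXLV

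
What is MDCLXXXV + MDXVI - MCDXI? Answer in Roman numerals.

MDCLXXXV = 1685, MDXVI = 1516, MCDXI = 1411
1685 + 1516 = 3201
3201 - 1411 = 1790

MDCCXC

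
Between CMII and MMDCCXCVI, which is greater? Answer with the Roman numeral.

CMII = 902
MMDCCXCVI = 2796
2796 is larger

MMDCCXCVI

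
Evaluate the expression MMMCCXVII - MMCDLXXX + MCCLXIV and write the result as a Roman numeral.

MMMCCXVII = 3217, MMCDLXXX = 2480, MCCLXIV = 1264
3217 - 2480 = 737
737 + 1264 = 2001

MMI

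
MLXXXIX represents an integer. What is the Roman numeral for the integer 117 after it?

MLXXXIX = 1089
1089 + 117 = 1206

MCCVI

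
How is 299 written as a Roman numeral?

Convert 299 to Roman numerals:
  299 contains 2×100 (CC)
  99 contains 1×90 (XC)
  9 contains 1×9 (IX)

CCXCIX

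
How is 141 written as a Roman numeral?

Convert 141 to Roman numerals:
  141 contains 1×100 (C)
  41 contains 1×40 (XL)
  1 contains 1×1 (I)

CXLI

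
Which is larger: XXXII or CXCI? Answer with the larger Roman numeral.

XXXII = 32
CXCI = 191
191 is larger

CXCI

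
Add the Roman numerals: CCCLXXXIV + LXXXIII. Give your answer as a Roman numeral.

CCCLXXXIV = 384
LXXXIII = 83
384 + 83 = 467

CDLXVII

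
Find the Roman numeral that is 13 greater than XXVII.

XXVII = 27
27 + 13 = 40

XL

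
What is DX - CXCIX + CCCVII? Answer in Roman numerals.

DX = 510, CXCIX = 199, CCCVII = 307
510 - 199 = 311
311 + 307 = 618

DCXVIII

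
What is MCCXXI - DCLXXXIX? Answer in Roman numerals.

MCCXXI = 1221
DCLXXXIX = 689
1221 - 689 = 532

DXXXII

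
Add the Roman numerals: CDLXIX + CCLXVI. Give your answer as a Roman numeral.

CDLXIX = 469
CCLXVI = 266
469 + 266 = 735

DCCXXXV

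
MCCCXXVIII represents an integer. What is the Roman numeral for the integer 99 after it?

MCCCXXVIII = 1328
1328 + 99 = 1427

MCDXXVII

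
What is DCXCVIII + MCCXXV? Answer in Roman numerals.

DCXCVIII = 698
MCCXXV = 1225
698 + 1225 = 1923

MCMXXIII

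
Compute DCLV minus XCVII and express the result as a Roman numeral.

DCLV = 655
XCVII = 97
655 - 97 = 558

DLVIII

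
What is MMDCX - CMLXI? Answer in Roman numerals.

MMDCX = 2610
CMLXI = 961
2610 - 961 = 1649

MDCXLIX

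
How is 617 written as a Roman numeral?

Convert 617 to Roman numerals:
  617 contains 1×500 (D)
  117 contains 1×100 (C)
  17 contains 1×10 (X)
  7 contains 1×5 (V)
  2 contains 2×1 (II)

DCXVII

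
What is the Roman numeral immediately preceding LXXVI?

LXXVI = 76, so the previous integer is 76 - 1 = 75

LXXV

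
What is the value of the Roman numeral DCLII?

DCLII: D=500, C=100, L=50, I=1, I=1
500 + 100 + 50 + 1 + 1 = 652

652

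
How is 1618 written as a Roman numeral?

Convert 1618 to Roman numerals:
  1618 contains 1×1000 (M)
  618 contains 1×500 (D)
  118 contains 1×100 (C)
  18 contains 1×10 (X)
  8 contains 1×5 (V)
  3 contains 3×1 (III)

MDCXVIII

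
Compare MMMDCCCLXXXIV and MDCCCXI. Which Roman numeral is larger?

MMMDCCCLXXXIV = 3884
MDCCCXI = 1811
3884 is larger

MMMDCCCLXXXIV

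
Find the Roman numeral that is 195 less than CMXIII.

CMXIII = 913
913 - 195 = 718

DCCXVIII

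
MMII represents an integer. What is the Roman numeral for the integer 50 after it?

MMII = 2002
2002 + 50 = 2052

MMLII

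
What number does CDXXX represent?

CDXXX: CD=400, X=10, X=10, X=10
400 + 10 + 10 + 10 = 430

430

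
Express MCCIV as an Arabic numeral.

MCCIV: M=1000, C=100, C=100, IV=4
1000 + 100 + 100 + 4 = 1204

1204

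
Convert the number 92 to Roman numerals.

Convert 92 to Roman numerals:
  92 contains 1×90 (XC)
  2 contains 2×1 (II)

XCII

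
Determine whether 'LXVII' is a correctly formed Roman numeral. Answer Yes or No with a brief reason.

'LXVII': Check the rules: uses only the symbols I, V, X, L, C, D, M; no symbol is repeated more than three times in a row; V, L and D each appear at most once; no smaller symbol precedes a larger one (values never increase from left to right). Value: L (50) + X (10) + V (5) + I (1) + I (1) = 67. So it is a valid standard Roman numeral.

Yes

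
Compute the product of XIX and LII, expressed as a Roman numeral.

XIX = 19
LII = 52
19 × 52 = 988

CMLXXXVIII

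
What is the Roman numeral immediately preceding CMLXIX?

CMLXIX = 969; previous is 968

CMLXVIII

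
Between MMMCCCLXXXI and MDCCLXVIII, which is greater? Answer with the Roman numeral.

MMMCCCLXXXI = 3381
MDCCLXVIII = 1768
3381 is larger

MMMCCCLXXXI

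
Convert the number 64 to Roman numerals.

Convert 64 to Roman numerals:
  64 contains 1×50 (L)
  14 contains 1×10 (X)
  4 contains 1×4 (IV)

LXIV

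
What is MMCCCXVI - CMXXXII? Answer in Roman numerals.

MMCCCXVI = 2316
CMXXXII = 932
2316 - 932 = 1384

MCCCLXXXIV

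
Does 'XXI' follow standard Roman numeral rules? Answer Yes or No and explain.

'XXI': Check the rules: uses only the symbols I, V, X, L, C, D, M; no symbol is repeated more than three times in a row; V, L and D each appear at most once; no smaller symbol precedes a larger one (values never increase from left to right). Value: X (10) + X (10) + I (1) = 21. So it is a valid standard Roman numeral.

Yes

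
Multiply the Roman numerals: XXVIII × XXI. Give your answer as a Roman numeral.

XXVIII = 28
XXI = 21
28 × 21 = 588

DLXXXVIII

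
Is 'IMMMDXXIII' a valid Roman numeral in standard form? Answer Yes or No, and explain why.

'IMMMDXXIII': Invalid subtractive combination: IM

No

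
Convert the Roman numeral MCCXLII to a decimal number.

MCCXLII: M=1000, C=100, C=100, XL=40, I=1, I=1
1000 + 100 + 100 + 40 + 1 + 1 = 1242

1242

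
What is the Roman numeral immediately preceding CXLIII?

CXLIII = 143; previous is 142

CXLII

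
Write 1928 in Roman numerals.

Convert 1928 to Roman numerals:
  1928 contains 1×1000 (M)
  928 contains 1×900 (CM)
  28 contains 2×10 (XX)
  8 contains 1×5 (V)
  3 contains 3×1 (III)

MCMXXVIII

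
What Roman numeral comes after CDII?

CDII = 402, so the next integer is 402 + 1 = 403

CDIII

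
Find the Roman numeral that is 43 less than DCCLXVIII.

DCCLXVIII = 768
768 - 43 = 725

DCCXXV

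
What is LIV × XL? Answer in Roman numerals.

LIV = 54
XL = 40
54 × 40 = 2160

MMCLX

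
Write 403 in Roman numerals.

Convert 403 to Roman numerals:
  403 contains 1×400 (CD)
  3 contains 3×1 (III)

CDIII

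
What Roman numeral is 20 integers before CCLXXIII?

CCLXXIII = 273
273 - 20 = 253

CCLIII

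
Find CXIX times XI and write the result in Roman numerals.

CXIX = 119
XI = 11
119 × 11 = 1309

MCCCIX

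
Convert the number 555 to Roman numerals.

Convert 555 to Roman numerals:
  555 contains 1×500 (D)
  55 contains 1×50 (L)
  5 contains 1×5 (V)

DLV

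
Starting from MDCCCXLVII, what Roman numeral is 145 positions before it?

MDCCCXLVII = 1847
1847 - 145 = 1702

MDCCII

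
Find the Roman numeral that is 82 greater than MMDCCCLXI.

MMDCCCLXI = 2861
2861 + 82 = 2943

MMCMXLIII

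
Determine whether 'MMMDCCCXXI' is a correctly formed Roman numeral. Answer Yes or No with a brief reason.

'MMMDCCCXXI': Check the rules: uses only the symbols I, V, X, L, C, D, M; no symbol is repeated more than three times in a row; V, L and D each appear at most once; no smaller symbol precedes a larger one (values never increase from left to right). Value: M (1000) + M (1000) + M (1000) + D (500) + C (100) + C (100) + C (100) + X (10) + X (10) + I (1) = 3821. So it is a valid standard Roman numeral.

Yes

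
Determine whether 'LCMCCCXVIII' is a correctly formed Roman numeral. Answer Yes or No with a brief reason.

'LCMCCCXVIII': Invalid subtractive combination: LC

No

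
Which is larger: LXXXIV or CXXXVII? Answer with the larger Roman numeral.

LXXXIV = 84
CXXXVII = 137
137 is larger

CXXXVII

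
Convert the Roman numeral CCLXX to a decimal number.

CCLXX: C=100, C=100, L=50, X=10, X=10
100 + 100 + 50 + 10 + 10 = 270

270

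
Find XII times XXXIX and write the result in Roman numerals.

XII = 12
XXXIX = 39
12 × 39 = 468

CDLXVIII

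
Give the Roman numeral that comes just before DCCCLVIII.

DCCCLVIII = 858, so the previous integer is 858 - 1 = 857

DCCCLVII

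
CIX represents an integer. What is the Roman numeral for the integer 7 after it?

CIX = 109
109 + 7 = 116

CXVI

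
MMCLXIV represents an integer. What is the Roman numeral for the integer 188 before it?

MMCLXIV = 2164
2164 - 188 = 1976

MCMLXXVI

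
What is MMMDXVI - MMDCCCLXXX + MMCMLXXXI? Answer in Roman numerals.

MMMDXVI = 3516, MMDCCCLXXX = 2880, MMCMLXXXI = 2981
3516 - 2880 = 636
636 + 2981 = 3617

MMMDCXVII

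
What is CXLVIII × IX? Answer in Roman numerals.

CXLVIII = 148
IX = 9
148 × 9 = 1332

MCCCXXXII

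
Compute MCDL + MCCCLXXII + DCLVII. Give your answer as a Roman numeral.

MCDL = 1450, MCCCLXXII = 1372, DCLVII = 657
1450 + 1372 = 2822
2822 + 657 = 3479

MMMCDLXXIX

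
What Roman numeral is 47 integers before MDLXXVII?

MDLXXVII = 1577
1577 - 47 = 1530

MDXXX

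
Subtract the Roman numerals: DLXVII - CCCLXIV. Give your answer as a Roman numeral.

DLXVII = 567
CCCLXIV = 364
567 - 364 = 203

CCIII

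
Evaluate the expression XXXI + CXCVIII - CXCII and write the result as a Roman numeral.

XXXI = 31, CXCVIII = 198, CXCII = 192
31 + 198 = 229
229 - 192 = 37

XXXVII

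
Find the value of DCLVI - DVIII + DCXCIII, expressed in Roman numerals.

DCLVI = 656, DVIII = 508, DCXCIII = 693
656 - 508 = 148
148 + 693 = 841

DCCCXLI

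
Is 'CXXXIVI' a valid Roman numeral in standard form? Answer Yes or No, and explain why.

'CXXXIVI': I cannot come right after the subtractive pair IV: once I is subtracted in IV, the next symbol must be smaller than I

No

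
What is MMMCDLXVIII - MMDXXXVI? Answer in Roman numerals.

MMMCDLXVIII = 3468
MMDXXXVI = 2536
3468 - 2536 = 932

CMXXXII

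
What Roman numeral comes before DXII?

DXII = 512; previous is 511

DXI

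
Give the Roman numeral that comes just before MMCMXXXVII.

MMCMXXXVII = 2937; previous is 2936

MMCMXXXVI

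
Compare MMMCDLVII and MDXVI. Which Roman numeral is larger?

MMMCDLVII = 3457
MDXVI = 1516
3457 is larger

MMMCDLVII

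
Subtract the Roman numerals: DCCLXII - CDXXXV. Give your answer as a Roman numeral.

DCCLXII = 762
CDXXXV = 435
762 - 435 = 327

CCCXXVII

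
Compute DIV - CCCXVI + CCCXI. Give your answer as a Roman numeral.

DIV = 504, CCCXVI = 316, CCCXI = 311
504 - 316 = 188
188 + 311 = 499

CDXCIX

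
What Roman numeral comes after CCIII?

CCIII = 203, so the next integer is 203 + 1 = 204

CCIV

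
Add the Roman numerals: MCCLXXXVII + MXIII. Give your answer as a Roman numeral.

MCCLXXXVII = 1287
MXIII = 1013
1287 + 1013 = 2300

MMCCC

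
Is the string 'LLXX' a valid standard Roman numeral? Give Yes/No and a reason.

'LLXX': L should not appear more than once

No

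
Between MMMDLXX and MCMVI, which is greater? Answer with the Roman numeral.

MMMDLXX = 3570
MCMVI = 1906
3570 is larger

MMMDLXX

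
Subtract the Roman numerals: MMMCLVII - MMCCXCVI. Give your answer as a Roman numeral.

MMMCLVII = 3157
MMCCXCVI = 2296
3157 - 2296 = 861

DCCCLXI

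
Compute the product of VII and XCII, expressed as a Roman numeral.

VII = 7
XCII = 92
7 × 92 = 644

DCXLIV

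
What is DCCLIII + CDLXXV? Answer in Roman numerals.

DCCLIII = 753
CDLXXV = 475
753 + 475 = 1228

MCCXXVIII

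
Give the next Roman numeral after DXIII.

DXIII = 513; next is 514

DXIV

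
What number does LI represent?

LI: L=50, I=1
50 + 1 = 51

51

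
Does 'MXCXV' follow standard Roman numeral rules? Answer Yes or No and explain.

'MXCXV': X cannot come right after the subtractive pair XC: once X is subtracted in XC, the next symbol must be smaller than X

No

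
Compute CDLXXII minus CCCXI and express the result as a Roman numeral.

CDLXXII = 472
CCCXI = 311
472 - 311 = 161

CLXI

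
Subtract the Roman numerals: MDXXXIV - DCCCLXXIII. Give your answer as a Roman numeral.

MDXXXIV = 1534
DCCCLXXIII = 873
1534 - 873 = 661

DCLXI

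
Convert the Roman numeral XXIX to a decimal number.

XXIX: X=10, X=10, IX=9
10 + 10 + 9 = 29

29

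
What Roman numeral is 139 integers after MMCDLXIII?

MMCDLXIII = 2463
2463 + 139 = 2602

MMDCII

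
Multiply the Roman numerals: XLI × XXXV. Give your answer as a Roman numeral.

XLI = 41
XXXV = 35
41 × 35 = 1435

MCDXXXV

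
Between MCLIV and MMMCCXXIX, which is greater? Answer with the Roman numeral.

MCLIV = 1154
MMMCCXXIX = 3229
3229 is larger

MMMCCXXIX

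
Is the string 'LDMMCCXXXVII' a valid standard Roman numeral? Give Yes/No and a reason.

'LDMMCCXXXVII': Invalid subtractive combination: LD

No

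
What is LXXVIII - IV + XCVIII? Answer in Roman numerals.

LXXVIII = 78, IV = 4, XCVIII = 98
78 - 4 = 74
74 + 98 = 172

CLXXII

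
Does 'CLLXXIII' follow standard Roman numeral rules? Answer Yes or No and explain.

'CLLXXIII': L should not appear more than once

No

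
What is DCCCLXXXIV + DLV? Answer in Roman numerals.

DCCCLXXXIV = 884
DLV = 555
884 + 555 = 1439

MCDXXXIX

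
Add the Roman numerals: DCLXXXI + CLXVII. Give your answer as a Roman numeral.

DCLXXXI = 681
CLXVII = 167
681 + 167 = 848

DCCCXLVIII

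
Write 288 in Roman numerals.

Convert 288 to Roman numerals:
  288 contains 2×100 (CC)
  88 contains 1×50 (L)
  38 contains 3×10 (XXX)
  8 contains 1×5 (V)
  3 contains 3×1 (III)

CCLXXXVIII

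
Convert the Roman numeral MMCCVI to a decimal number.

MMCCVI: M=1000, M=1000, C=100, C=100, V=5, I=1
1000 + 1000 + 100 + 100 + 5 + 1 = 2206

2206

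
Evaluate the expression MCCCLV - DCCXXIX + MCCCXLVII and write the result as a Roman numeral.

MCCCLV = 1355, DCCXXIX = 729, MCCCXLVII = 1347
1355 - 729 = 626
626 + 1347 = 1973

MCMLXXIII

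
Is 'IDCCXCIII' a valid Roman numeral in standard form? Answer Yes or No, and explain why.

'IDCCXCIII': Invalid subtractive combination: ID

No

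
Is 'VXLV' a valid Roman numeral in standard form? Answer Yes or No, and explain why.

'VXLV': V should not appear more than once

No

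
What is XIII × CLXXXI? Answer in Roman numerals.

XIII = 13
CLXXXI = 181
13 × 181 = 2353

MMCCCLIII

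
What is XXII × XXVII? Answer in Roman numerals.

XXII = 22
XXVII = 27
22 × 27 = 594

DXCIV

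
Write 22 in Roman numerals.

Convert 22 to Roman numerals:
  22 contains 2×10 (XX)
  2 contains 2×1 (II)

XXII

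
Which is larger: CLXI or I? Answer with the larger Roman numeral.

CLXI = 161
I = 1
161 is larger

CLXI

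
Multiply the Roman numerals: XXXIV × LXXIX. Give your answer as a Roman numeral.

XXXIV = 34
LXXIX = 79
34 × 79 = 2686

MMDCLXXXVI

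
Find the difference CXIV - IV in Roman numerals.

CXIV = 114
IV = 4
114 - 4 = 110

CX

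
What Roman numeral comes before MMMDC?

MMMDC = 3600, so the previous integer is 3600 - 1 = 3599

MMMDXCIX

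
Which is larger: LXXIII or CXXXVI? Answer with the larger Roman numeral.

LXXIII = 73
CXXXVI = 136
136 is larger

CXXXVI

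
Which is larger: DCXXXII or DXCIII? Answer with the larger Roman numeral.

DCXXXII = 632
DXCIII = 593
632 is larger

DCXXXII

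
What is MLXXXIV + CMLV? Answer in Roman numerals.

MLXXXIV = 1084
CMLV = 955
1084 + 955 = 2039

MMXXXIX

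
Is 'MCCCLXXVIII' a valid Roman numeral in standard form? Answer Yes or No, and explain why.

'MCCCLXXVIII': Check the rules: uses only the symbols I, V, X, L, C, D, M; no symbol is repeated more than three times in a row; V, L and D each appear at most once; no smaller symbol precedes a larger one (values never increase from left to right). Value: M (1000) + C (100) + C (100) + C (100) + L (50) + X (10) + X (10) + V (5) + I (1) + I (1) + I (1) = 1378. So it is a valid standard Roman numeral.

Yes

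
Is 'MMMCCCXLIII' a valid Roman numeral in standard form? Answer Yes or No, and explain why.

'MMMCCCXLIII': Check the rules: uses only the symbols I, V, X, L, C, D, M; no symbol is repeated more than three times in a row; V, L and D each appear at most once; the only place a smaller symbol precedes a larger one is the allowed subtractive pair XL, the symbol right after such a pair (if any) is smaller than the pair's first symbol, and otherwise the values never increase from left to right. Value: M (1000) + M (1000) + M (1000) + C (100) + C (100) + C (100) + XL (40) + I (1) + I (1) + I (1) = 3343. So it is a valid standard Roman numeral.

Yes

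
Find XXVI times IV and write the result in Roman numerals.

XXVI = 26
IV = 4
26 × 4 = 104

CIV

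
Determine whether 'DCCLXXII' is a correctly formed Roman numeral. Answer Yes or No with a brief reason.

'DCCLXXII': Check the rules: uses only the symbols I, V, X, L, C, D, M; no symbol is repeated more than three times in a row; V, L and D each appear at most once; no smaller symbol precedes a larger one (values never increase from left to right). Value: D (500) + C (100) + C (100) + L (50) + X (10) + X (10) + I (1) + I (1) = 772. So it is a valid standard Roman numeral.

Yes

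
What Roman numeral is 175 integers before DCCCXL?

DCCCXL = 840
840 - 175 = 665

DCLXV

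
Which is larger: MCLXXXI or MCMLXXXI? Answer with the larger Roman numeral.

MCLXXXI = 1181
MCMLXXXI = 1981
1981 is larger

MCMLXXXI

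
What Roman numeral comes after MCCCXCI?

MCCCXCI = 1391; next is 1392

MCCCXCII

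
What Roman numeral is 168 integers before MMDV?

MMDV = 2505
2505 - 168 = 2337

MMCCCXXXVII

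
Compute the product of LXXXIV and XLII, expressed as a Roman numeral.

LXXXIV = 84
XLII = 42
84 × 42 = 3528

MMMDXXVIII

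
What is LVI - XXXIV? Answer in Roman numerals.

LVI = 56
XXXIV = 34
56 - 34 = 22

XXII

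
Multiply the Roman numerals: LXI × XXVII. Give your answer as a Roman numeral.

LXI = 61
XXVII = 27
61 × 27 = 1647

MDCXLVII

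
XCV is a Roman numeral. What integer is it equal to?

XCV: XC=90, V=5
90 + 5 = 95

95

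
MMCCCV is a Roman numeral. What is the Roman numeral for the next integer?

MMCCCV = 2305, so the next integer is 2305 + 1 = 2306

MMCCCVI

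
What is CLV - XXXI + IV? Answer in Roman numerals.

CLV = 155, XXXI = 31, IV = 4
155 - 31 = 124
124 + 4 = 128

CXXVIII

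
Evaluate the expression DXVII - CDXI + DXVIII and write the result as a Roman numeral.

DXVII = 517, CDXI = 411, DXVIII = 518
517 - 411 = 106
106 + 518 = 624

DCXXIV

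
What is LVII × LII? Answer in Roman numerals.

LVII = 57
LII = 52
57 × 52 = 2964

MMCMLXIV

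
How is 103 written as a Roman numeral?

Convert 103 to Roman numerals:
  103 contains 1×100 (C)
  3 contains 3×1 (III)

CIII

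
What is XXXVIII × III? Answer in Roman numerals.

XXXVIII = 38
III = 3
38 × 3 = 114

CXIV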